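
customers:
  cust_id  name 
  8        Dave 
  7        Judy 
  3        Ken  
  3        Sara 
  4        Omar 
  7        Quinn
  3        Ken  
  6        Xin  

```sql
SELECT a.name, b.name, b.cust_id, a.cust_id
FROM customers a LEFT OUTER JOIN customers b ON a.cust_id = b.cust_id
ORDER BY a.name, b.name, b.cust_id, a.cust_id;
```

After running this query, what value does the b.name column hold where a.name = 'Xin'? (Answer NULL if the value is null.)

Xin

LEFT JOIN keeps every row from `customers a`; unmatched rows get NULL for `customers b`'s columns.
Matching on a.cust_id = b.cust_id.
- cust_id=8: 1 matching b row(s), so 1 row(s) emitted.
- cust_id=7: 2 matching b row(s), so 2 row(s) emitted.
- cust_id=3: 3 matching b row(s), so 3 row(s) emitted.
- cust_id=3: 3 matching b row(s), so 3 row(s) emitted.
- cust_id=4: 1 matching b row(s), so 1 row(s) emitted.
- cust_id=7: 2 matching b row(s), so 2 row(s) emitted.
- cust_id=3: 3 matching b row(s), so 3 row(s) emitted.
- cust_id=6: 1 matching b row(s), so 1 row(s) emitted.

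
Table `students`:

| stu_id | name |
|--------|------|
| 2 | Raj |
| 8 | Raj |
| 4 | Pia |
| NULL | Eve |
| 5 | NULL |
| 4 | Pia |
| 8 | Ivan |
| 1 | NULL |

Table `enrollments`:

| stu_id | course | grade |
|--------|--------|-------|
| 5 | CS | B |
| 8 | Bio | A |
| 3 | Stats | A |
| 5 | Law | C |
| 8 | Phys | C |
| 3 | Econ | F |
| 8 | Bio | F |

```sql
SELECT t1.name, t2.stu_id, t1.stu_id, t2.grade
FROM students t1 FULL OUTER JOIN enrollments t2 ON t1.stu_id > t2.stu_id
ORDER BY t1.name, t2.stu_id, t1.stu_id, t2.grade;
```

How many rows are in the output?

20

FULL OUTER JOIN keeps every row from both sides; unmatched rows get NULL for the other side's columns.
Matching on t1.stu_id > t2.stu_id. A NULL in a compared column never satisfies the condition.
- t1[0] stu_id=2 → no match; kept with NULLs on the t2 side.
- t1[1] stu_id=8 → 4 match(es) in t2 → 4 row(s).
- t1[2] stu_id=4 → 2 match(es) in t2 → 2 row(s).
- t1[3] stu_id=NULL → no match; kept with NULLs on the t2 side.
- t1[4] stu_id=5 → 2 match(es) in t2 → 2 row(s).
- t1[5] stu_id=4 → 2 match(es) in t2 → 2 row(s).
- t1[6] stu_id=8 → 4 match(es) in t2 → 4 row(s).
- t1[7] stu_id=1 → no match; kept with NULLs on the t2 side.
- 3 row(s) from t2 found no t1 partner → padded with NULL.
Total: 14 matched + 6 padded = 20 rows.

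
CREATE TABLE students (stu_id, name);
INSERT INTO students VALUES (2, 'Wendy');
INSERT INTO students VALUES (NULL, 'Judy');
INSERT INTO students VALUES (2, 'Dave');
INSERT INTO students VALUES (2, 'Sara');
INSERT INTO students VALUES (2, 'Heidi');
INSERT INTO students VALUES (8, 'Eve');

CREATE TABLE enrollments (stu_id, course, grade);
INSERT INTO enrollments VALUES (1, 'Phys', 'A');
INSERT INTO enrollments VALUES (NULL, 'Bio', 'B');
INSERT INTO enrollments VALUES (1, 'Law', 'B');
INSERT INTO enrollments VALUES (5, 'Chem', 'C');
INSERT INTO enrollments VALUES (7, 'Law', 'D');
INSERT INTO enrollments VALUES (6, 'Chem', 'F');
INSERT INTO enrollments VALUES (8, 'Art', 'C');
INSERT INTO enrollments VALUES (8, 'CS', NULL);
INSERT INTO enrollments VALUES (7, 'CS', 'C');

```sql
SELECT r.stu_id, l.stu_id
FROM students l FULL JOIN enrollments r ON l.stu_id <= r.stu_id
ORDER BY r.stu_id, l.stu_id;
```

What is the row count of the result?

30

FULL OUTER JOIN keeps every row from both sides; unmatched rows get NULL for the other side's columns.
Matching on l.stu_id <= r.stu_id. A NULL in a compared column never satisfies the condition.
- l[0] stu_id=2 → 6 match(es) in r → 6 row(s).
- l[1] stu_id=NULL → no match; kept with NULLs on the r side.
- l[2] stu_id=2 → 6 match(es) in r → 6 row(s).
- l[3] stu_id=2 → 6 match(es) in r → 6 row(s).
- l[4] stu_id=2 → 6 match(es) in r → 6 row(s).
- l[5] stu_id=8 → 2 match(es) in r → 2 row(s).
- plus 3 unmatched r row(s), each kept with NULL l columns.
Total: 26 matched + 4 padded = 30 rows.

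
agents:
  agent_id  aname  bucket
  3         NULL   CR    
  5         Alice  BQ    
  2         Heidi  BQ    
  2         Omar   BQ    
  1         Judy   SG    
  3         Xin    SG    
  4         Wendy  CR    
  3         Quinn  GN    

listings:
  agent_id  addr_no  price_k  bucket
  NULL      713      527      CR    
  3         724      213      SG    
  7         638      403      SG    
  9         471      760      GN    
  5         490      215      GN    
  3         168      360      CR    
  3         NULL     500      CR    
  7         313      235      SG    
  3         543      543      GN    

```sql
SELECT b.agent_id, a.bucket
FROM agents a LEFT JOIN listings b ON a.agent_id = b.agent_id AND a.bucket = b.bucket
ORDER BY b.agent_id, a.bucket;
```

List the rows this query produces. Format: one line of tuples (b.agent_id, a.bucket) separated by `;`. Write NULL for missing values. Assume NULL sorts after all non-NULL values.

LEFT JOIN keeps every row from `agents`; unmatched rows get NULL for `listings`'s columns.
Matching on a.agent_id = b.agent_id AND a.bucket = b.bucket. A NULL in a compared column never satisfies the condition.
- agent_id=3, bucket=CR: 2 matching b row(s), so 2 row(s) emitted.
- agent_id=5, bucket=BQ: no b row matches, row kept with b columns NULL.
- agent_id=2, bucket=BQ: no b row matches, row kept with b columns NULL.
- agent_id=2, bucket=BQ: no b row matches, row kept with b columns NULL.
- agent_id=1, bucket=SG: no b row matches, row kept with b columns NULL.
- agent_id=3, bucket=SG: 1 matching b row(s), so 1 row(s) emitted.
- agent_id=4, bucket=CR: no b row matches, row kept with b columns NULL.
- agent_id=3, bucket=GN: 1 matching b row(s), so 1 row(s) emitted.
After projecting and ordering:
b.agent_id | a.bucket
3 | CR
3 | CR
3 | GN
3 | SG
NULL | BQ
NULL | BQ
NULL | BQ
NULL | CR
NULL | SG

(3, CR); (3, CR); (3, GN); (3, SG); (NULL, BQ); (NULL, BQ); (NULL, BQ); (NULL, CR); (NULL, SG)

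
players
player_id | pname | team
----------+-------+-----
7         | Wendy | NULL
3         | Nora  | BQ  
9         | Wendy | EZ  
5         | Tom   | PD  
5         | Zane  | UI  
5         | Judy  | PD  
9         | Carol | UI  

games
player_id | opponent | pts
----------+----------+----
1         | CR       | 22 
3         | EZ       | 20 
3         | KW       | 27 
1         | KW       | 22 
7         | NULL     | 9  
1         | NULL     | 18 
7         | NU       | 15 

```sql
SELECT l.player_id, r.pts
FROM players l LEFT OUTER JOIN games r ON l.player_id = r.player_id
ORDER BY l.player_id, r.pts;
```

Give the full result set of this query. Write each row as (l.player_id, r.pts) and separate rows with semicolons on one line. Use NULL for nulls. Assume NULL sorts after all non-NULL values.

(3, 20); (3, 27); (5, NULL); (5, NULL); (5, NULL); (7, 9); (7, 15); (9, NULL); (9, NULL)

LEFT JOIN keeps every row from `players`; unmatched rows get NULL for `games`'s columns.
Matching on l.player_id = r.player_id.
Matched pairs: 4; unmatched l rows kept: 5.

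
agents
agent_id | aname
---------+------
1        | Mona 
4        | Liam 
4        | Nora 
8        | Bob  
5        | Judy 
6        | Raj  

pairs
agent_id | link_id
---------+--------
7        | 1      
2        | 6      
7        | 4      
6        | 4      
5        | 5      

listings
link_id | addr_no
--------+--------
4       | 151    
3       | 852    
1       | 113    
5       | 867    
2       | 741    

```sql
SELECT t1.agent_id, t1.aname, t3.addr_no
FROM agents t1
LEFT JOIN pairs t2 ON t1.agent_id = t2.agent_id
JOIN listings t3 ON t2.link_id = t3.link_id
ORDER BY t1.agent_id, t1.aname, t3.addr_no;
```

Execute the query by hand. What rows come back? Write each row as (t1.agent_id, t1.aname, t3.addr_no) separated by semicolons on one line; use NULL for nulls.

Step 1 — t1 LEFT JOIN t2 on agent_id → 6 row(s).
Then INNER JOIN `listings t3` on link_id: keep only rows whose t2.link_id appears in t3.

(5, Judy, 867); (6, Raj, 151)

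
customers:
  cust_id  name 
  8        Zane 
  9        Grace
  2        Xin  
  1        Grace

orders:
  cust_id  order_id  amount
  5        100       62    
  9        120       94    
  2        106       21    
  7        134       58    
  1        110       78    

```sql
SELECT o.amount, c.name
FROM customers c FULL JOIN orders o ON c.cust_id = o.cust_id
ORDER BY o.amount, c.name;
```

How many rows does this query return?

FULL OUTER JOIN keeps every row from both sides; unmatched rows get NULL for the other side's columns.
Matching on c.cust_id = o.cust_id.
Matched pairs: 3; unmatched c rows kept: 1; unmatched o rows kept: 2.
Total: 3 matched + 3 padded = 6 rows.

6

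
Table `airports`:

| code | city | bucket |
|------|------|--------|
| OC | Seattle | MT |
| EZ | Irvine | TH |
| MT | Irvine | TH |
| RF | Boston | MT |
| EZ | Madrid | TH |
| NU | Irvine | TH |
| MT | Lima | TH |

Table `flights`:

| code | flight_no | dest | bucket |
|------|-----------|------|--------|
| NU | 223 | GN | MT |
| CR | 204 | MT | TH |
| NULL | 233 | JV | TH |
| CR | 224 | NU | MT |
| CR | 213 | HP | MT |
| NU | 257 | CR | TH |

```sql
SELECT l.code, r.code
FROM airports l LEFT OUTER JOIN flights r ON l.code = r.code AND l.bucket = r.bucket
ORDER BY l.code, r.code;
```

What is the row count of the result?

7

LEFT JOIN keeps every row from `airports`; unmatched rows get NULL for `flights`'s columns.
Matching on l.code = r.code AND l.bucket = r.bucket. A NULL in a compared column never satisfies the condition.
Matched pairs: 1; unmatched l rows kept: 6.
Total: 1 matched + 6 padded = 7 rows.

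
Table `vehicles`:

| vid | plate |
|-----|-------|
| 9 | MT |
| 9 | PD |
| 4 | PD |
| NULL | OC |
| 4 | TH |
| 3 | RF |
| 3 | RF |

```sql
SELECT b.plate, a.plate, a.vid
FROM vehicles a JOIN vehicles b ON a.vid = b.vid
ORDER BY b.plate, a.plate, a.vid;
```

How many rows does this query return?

12

INNER JOIN keeps only pairs where the ON condition holds.
Matching on a.vid = b.vid. A NULL in a compared column never satisfies the condition.
- a row (vid=9): matches 2 b row(s) → 2 output row(s).
- a row (vid=9): matches 2 b row(s) → 2 output row(s).
- a row (vid=4): matches 2 b row(s) → 2 output row(s).
- a row (vid=NULL): no match → dropped.
- a row (vid=4): matches 2 b row(s) → 2 output row(s).
- a row (vid=3): matches 2 b row(s) → 2 output row(s).
- a row (vid=3): matches 2 b row(s) → 2 output row(s).
Total: 12 rows.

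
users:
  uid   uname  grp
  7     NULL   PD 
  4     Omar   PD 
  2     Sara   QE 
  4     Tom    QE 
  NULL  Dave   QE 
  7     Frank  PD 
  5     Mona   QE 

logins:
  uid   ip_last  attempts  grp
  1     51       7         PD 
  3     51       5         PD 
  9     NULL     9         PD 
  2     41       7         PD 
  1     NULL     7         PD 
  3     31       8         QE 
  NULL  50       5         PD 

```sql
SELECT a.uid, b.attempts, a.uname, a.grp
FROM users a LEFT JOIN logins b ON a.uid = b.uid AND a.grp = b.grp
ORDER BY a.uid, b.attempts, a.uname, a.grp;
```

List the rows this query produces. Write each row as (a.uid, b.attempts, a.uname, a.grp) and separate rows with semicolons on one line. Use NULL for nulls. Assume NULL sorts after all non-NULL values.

LEFT JOIN keeps every row from `users`; unmatched rows get NULL for `logins`'s columns.
Matching on a.uid = b.uid AND a.grp = b.grp. A NULL in a compared column never satisfies the condition.
- uid=7, grp=PD: no b row matches, row kept with b columns NULL.
- uid=4, grp=PD: no b row matches, row kept with b columns NULL.
- uid=2, grp=QE: no b row matches, row kept with b columns NULL.
- uid=4, grp=QE: no b row matches, row kept with b columns NULL.
- uid=NULL, grp=QE: no b row matches, row kept with b columns NULL.
- uid=7, grp=PD: no b row matches, row kept with b columns NULL.
- uid=5, grp=QE: no b row matches, row kept with b columns NULL.
After projecting and ordering:
a.uid | b.attempts | a.uname | a.grp
2 | NULL | Sara | QE
4 | NULL | Omar | PD
4 | NULL | Tom | QE
5 | NULL | Mona | QE
7 | NULL | Frank | PD
7 | NULL | NULL | PD
NULL | NULL | Dave | QE

(2, NULL, Sara, QE); (4, NULL, Omar, PD); (4, NULL, Tom, QE); (5, NULL, Mona, QE); (7, NULL, Frank, PD); (7, NULL, NULL, PD); (NULL, NULL, Dave, QE)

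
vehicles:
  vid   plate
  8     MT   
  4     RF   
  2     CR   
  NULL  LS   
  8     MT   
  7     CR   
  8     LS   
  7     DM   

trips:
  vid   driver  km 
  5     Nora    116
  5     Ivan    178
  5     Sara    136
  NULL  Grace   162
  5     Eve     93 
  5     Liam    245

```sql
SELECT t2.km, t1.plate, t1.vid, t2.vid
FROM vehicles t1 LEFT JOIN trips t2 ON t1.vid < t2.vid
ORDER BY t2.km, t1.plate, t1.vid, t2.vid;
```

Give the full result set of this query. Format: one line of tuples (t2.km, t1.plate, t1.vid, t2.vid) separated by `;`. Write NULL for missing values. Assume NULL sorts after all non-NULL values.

LEFT JOIN keeps every row from `vehicles`; unmatched rows get NULL for `trips`'s columns.
Matching on t1.vid < t2.vid. A NULL in a compared column never satisfies the condition.
- t1 (vid=8) has no partner → padded with NULL.
- t1 (vid=4) pairs with 5 row(s) of t2.
- t1 (vid=2) pairs with 5 row(s) of t2.
- t1 (vid=NULL) has no partner → padded with NULL.
- t1 (vid=8) has no partner → padded with NULL.
- t1 (vid=7) has no partner → padded with NULL.
- t1 (vid=8) has no partner → padded with NULL.
- t1 (vid=7) has no partner → padded with NULL.

(93, CR, 2, 5); (93, RF, 4, 5); (116, CR, 2, 5); (116, RF, 4, 5); (136, CR, 2, 5); (136, RF, 4, 5); (178, CR, 2, 5); (178, RF, 4, 5); (245, CR, 2, 5); (245, RF, 4, 5); (NULL, CR, 7, NULL); (NULL, DM, 7, NULL); (NULL, LS, 8, NULL); (NULL, LS, NULL, NULL); (NULL, MT, 8, NULL); (NULL, MT, 8, NULL)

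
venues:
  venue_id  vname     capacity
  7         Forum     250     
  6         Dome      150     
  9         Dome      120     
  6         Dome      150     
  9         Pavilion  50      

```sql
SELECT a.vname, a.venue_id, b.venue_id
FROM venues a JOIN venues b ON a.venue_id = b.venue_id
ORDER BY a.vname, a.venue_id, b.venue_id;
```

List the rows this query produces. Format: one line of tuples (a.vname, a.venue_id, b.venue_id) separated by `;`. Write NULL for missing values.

(Dome, 6, 6); (Dome, 6, 6); (Dome, 6, 6); (Dome, 6, 6); (Dome, 9, 9); (Dome, 9, 9); (Forum, 7, 7); (Pavilion, 9, 9); (Pavilion, 9, 9)

INNER JOIN keeps only pairs where the ON condition holds.
Matching on a.venue_id = b.venue_id.
Matched pairs: 9.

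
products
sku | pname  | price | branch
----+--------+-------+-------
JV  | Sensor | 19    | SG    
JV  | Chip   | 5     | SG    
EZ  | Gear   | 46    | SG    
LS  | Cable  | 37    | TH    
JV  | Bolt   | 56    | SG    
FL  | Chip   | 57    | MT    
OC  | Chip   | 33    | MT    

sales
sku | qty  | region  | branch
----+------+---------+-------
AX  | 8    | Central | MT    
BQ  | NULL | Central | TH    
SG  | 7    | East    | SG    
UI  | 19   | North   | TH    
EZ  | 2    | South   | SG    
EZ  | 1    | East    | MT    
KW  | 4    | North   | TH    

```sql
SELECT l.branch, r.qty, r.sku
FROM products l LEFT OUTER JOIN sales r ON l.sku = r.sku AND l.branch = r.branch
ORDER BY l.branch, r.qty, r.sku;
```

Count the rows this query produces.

LEFT JOIN keeps every row from `products`; unmatched rows get NULL for `sales`'s columns.
Matching on l.sku = r.sku AND l.branch = r.branch.
Matched pairs: 1; unmatched l rows kept: 6.
Total: 1 matched + 6 padded = 7 rows.

7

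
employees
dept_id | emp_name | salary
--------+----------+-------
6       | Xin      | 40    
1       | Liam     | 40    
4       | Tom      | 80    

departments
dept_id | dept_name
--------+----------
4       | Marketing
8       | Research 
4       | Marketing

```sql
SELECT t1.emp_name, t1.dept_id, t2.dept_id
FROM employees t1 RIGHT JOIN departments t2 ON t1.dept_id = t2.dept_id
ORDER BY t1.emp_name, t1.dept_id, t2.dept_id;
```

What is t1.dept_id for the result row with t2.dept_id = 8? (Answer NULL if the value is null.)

NULL

RIGHT JOIN keeps every row from `departments`; unmatched rows get NULL for `employees`'s columns.
Matching on t1.dept_id = t2.dept_id.
- t1[0] dept_id=6 → no match.
- t1[1] dept_id=1 → no match.
- t1[2] dept_id=4 → 2 match(es) in t2 → 2 row(s).
- plus 1 unmatched t2 row(s), each kept with NULL t1 columns.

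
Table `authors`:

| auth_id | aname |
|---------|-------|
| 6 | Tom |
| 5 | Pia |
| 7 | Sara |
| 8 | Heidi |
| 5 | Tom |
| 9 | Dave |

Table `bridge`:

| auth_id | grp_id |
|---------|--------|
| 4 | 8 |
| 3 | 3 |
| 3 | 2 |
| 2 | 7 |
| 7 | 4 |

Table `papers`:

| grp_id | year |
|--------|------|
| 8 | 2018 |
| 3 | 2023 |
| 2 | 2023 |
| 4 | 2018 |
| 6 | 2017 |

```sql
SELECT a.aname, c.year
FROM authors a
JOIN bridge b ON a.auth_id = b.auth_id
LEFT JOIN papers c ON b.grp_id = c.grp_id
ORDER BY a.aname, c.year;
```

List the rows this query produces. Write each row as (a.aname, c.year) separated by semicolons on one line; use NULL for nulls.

(Sara, 2018)

Step 1 — a INNER JOIN b on auth_id → 1 row(s).
Then LEFT JOIN `papers c` on grp_id: each of those 1 rows is kept; rows whose b.grp_id has no match in c get NULL for c's columns.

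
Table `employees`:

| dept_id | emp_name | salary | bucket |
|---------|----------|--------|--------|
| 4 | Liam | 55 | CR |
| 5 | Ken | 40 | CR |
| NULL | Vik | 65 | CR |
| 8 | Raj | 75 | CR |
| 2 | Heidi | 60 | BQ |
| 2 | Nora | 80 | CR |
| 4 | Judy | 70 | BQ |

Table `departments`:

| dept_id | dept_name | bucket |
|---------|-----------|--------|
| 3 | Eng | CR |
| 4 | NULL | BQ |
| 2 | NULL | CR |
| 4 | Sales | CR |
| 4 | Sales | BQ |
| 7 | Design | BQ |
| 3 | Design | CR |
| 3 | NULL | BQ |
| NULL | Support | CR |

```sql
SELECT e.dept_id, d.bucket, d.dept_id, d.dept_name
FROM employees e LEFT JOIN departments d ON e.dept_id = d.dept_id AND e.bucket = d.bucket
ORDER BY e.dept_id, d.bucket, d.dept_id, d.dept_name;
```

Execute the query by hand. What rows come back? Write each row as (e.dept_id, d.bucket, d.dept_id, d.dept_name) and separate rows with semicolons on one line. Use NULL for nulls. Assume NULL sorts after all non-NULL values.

LEFT JOIN keeps every row from `employees`; unmatched rows get NULL for `departments`'s columns.
Matching on e.dept_id = d.dept_id AND e.bucket = d.bucket. A NULL in a compared column never satisfies the condition.
- dept_id=4, bucket=CR: 1 matching d row(s), so 1 row(s) emitted.
- dept_id=5, bucket=CR: no d row matches, row kept with d columns NULL.
- dept_id=NULL, bucket=CR: no d row matches, row kept with d columns NULL.
- dept_id=8, bucket=CR: no d row matches, row kept with d columns NULL.
- dept_id=2, bucket=BQ: no d row matches, row kept with d columns NULL.
- dept_id=2, bucket=CR: 1 matching d row(s), so 1 row(s) emitted.
- dept_id=4, bucket=BQ: 2 matching d row(s), so 2 row(s) emitted.
After projecting and ordering:
e.dept_id | d.bucket | d.dept_id | d.dept_name
2 | CR | 2 | NULL
2 | NULL | NULL | NULL
4 | BQ | 4 | Sales
4 | BQ | 4 | NULL
4 | CR | 4 | Sales
5 | NULL | NULL | NULL
8 | NULL | NULL | NULL
NULL | NULL | NULL | NULL

(2, CR, 2, NULL); (2, NULL, NULL, NULL); (4, BQ, 4, Sales); (4, BQ, 4, NULL); (4, CR, 4, Sales); (5, NULL, NULL, NULL); (8, NULL, NULL, NULL); (NULL, NULL, NULL, NULL)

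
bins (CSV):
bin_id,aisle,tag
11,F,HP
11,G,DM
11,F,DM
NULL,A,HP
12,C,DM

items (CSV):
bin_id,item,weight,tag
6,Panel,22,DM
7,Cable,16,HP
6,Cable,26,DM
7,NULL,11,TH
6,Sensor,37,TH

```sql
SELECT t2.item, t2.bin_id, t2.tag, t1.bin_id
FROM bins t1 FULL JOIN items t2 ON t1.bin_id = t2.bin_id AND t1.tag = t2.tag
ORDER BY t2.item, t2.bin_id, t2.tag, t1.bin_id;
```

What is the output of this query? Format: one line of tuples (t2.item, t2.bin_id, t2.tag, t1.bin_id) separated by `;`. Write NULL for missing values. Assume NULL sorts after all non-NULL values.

(Cable, 6, DM, NULL); (Cable, 7, HP, NULL); (Panel, 6, DM, NULL); (Sensor, 6, TH, NULL); (NULL, 7, TH, NULL); (NULL, NULL, NULL, 11); (NULL, NULL, NULL, 11); (NULL, NULL, NULL, 11); (NULL, NULL, NULL, 12); (NULL, NULL, NULL, NULL)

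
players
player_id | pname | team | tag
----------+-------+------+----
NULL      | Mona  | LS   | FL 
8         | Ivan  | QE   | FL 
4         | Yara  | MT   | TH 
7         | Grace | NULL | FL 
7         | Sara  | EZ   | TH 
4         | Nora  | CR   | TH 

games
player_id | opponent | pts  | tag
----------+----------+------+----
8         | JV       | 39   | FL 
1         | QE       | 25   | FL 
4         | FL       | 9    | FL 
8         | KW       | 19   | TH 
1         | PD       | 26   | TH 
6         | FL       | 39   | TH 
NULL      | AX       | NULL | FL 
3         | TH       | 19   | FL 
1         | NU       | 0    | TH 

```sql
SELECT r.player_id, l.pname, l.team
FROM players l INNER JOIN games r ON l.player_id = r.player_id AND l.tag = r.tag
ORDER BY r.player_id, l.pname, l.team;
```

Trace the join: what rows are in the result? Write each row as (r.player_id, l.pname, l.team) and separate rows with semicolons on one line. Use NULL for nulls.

(8, Ivan, QE)

INNER JOIN keeps only pairs where the ON condition holds.
Matching on l.player_id = r.player_id AND l.tag = r.tag. A NULL in a compared column never satisfies the condition.
- player_id=NULL, tag=FL: no matching r row, dropped.
- player_id=8, tag=FL: 1 matching r row(s), so 1 row(s) emitted.
- player_id=4, tag=TH: no matching r row, dropped.
- player_id=7, tag=FL: no matching r row, dropped.
- player_id=7, tag=TH: no matching r row, dropped.
- player_id=4, tag=TH: no matching r row, dropped.
After projecting and ordering:
r.player_id | l.pname | l.team
8 | Ivan | QE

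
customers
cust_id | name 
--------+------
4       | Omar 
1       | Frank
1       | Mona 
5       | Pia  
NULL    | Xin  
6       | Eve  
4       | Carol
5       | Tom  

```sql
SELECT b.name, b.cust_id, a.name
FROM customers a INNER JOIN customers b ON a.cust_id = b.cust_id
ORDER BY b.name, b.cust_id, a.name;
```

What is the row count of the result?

INNER JOIN keeps only pairs where the ON condition holds.
Matching on a.cust_id = b.cust_id. A NULL in a compared column never satisfies the condition.
- a[0] cust_id=4 → 2 match(es) in b → 2 row(s).
- a[1] cust_id=1 → 2 match(es) in b → 2 row(s).
- a[2] cust_id=1 → 2 match(es) in b → 2 row(s).
- a[3] cust_id=5 → 2 match(es) in b → 2 row(s).
- a[4] cust_id=NULL → no match; dropped.
- a[5] cust_id=6 → 1 match(es) in b → 1 row(s).
- a[6] cust_id=4 → 2 match(es) in b → 2 row(s).
- a[7] cust_id=5 → 2 match(es) in b → 2 row(s).
Total: 13 rows.

13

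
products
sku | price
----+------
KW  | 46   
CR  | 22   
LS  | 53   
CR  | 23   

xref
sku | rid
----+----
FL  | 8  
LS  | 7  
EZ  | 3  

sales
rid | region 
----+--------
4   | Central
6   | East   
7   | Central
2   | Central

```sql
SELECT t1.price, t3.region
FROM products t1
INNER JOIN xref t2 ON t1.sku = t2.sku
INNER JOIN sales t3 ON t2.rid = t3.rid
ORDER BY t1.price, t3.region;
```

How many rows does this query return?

Evaluate left to right. First `products t1 INNER JOIN xref t2` on sku: 1 row(s).
Then INNER JOIN `sales t3` on rid: keep only rows whose t2.rid appears in t3.
Result: 1 row(s).

1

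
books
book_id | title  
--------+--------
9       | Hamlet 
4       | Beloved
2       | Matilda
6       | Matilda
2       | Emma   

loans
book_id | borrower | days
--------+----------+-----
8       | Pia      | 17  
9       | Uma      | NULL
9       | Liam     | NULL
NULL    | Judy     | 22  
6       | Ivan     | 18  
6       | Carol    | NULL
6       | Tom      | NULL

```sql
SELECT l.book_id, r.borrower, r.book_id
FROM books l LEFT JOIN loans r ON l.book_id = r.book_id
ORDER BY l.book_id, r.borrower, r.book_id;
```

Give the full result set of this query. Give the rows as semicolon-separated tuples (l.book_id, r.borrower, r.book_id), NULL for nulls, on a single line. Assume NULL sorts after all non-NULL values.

(2, NULL, NULL); (2, NULL, NULL); (4, NULL, NULL); (6, Carol, 6); (6, Ivan, 6); (6, Tom, 6); (9, Liam, 9); (9, Uma, 9)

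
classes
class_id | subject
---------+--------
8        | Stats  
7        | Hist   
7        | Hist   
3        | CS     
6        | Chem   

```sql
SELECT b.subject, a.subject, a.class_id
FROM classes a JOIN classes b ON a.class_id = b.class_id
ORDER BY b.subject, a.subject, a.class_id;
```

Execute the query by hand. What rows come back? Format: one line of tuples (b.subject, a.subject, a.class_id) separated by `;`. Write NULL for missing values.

(CS, CS, 3); (Chem, Chem, 6); (Hist, Hist, 7); (Hist, Hist, 7); (Hist, Hist, 7); (Hist, Hist, 7); (Stats, Stats, 8)

INNER JOIN keeps only pairs where the ON condition holds.
Matching on a.class_id = b.class_id.
Matched pairs: 7.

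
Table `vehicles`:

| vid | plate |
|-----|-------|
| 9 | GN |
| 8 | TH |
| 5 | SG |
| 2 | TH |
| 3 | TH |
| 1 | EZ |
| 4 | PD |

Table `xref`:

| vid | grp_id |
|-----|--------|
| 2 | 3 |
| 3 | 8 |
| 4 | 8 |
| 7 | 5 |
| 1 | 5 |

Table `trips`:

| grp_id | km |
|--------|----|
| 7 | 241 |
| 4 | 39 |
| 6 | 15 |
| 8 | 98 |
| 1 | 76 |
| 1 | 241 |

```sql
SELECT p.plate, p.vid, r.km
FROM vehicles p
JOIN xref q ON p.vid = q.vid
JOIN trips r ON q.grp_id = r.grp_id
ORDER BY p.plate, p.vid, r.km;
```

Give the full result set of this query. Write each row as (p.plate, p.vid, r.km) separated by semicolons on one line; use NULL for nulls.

(PD, 4, 98); (TH, 3, 98)

Step 1 — p INNER JOIN q on vid → 4 row(s).
Then INNER JOIN `trips r` on grp_id: keep only rows whose q.grp_id appears in r.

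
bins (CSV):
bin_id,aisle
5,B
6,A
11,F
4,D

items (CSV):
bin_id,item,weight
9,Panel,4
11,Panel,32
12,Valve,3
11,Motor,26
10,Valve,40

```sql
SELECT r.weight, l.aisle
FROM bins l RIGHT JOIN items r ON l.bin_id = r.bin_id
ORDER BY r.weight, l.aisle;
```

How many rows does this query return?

RIGHT JOIN keeps every row from `items`; unmatched rows get NULL for `bins`'s columns.
Matching on l.bin_id = r.bin_id.
Matched pairs: 2; unmatched r rows kept: 3.
Total: 2 matched + 3 padded = 5 rows.

5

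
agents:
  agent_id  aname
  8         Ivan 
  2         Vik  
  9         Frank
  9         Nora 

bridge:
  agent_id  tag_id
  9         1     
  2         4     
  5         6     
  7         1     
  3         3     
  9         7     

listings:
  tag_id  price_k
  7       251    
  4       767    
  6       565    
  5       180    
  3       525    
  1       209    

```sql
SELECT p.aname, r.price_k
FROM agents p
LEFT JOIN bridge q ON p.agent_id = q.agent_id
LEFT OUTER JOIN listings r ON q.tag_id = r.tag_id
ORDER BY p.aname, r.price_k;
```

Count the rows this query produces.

6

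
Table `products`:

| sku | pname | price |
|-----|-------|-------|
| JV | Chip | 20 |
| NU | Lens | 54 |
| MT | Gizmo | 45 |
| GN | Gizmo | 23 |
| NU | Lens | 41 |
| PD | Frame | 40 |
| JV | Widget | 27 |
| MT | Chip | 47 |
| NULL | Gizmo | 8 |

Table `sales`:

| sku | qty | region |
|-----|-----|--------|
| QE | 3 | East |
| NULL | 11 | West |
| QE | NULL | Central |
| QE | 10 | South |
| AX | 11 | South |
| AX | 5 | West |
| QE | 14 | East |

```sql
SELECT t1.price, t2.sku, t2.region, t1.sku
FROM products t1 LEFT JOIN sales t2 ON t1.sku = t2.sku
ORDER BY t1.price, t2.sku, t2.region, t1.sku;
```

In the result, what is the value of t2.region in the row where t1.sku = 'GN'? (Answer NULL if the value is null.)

LEFT JOIN keeps every row from `products`; unmatched rows get NULL for `sales`'s columns.
Matching on t1.sku = t2.sku. A NULL in a compared column never satisfies the condition.
- t1[0] sku=JV → no match; kept with NULLs on the t2 side.
- t1[1] sku=NU → no match; kept with NULLs on the t2 side.
- t1[2] sku=MT → no match; kept with NULLs on the t2 side.
- t1[3] sku=GN → no match; kept with NULLs on the t2 side.
- t1[4] sku=NU → no match; kept with NULLs on the t2 side.
- t1[5] sku=PD → no match; kept with NULLs on the t2 side.
- t1[6] sku=JV → no match; kept with NULLs on the t2 side.
- t1[7] sku=MT → no match; kept with NULLs on the t2 side.
- t1[8] sku=NULL → no match; kept with NULLs on the t2 side.

NULL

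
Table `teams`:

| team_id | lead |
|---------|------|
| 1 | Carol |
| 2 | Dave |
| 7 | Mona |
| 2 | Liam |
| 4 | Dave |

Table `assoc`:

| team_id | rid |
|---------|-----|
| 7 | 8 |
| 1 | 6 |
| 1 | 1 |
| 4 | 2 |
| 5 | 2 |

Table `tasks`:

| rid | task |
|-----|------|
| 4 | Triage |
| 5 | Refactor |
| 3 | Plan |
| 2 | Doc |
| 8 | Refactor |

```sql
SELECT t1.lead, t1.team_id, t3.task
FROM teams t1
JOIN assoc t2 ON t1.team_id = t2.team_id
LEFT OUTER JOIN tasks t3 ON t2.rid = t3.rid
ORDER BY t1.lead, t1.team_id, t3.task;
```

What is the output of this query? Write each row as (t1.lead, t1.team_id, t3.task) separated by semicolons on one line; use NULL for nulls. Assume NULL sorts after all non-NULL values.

Step 1 — t1 INNER JOIN t2 on team_id → 4 row(s).
Then LEFT JOIN `tasks t3` on rid: each of those 4 rows is kept; rows whose t2.rid has no match in t3 get NULL for t3's columns.

(Carol, 1, NULL); (Carol, 1, NULL); (Dave, 4, Doc); (Mona, 7, Refactor)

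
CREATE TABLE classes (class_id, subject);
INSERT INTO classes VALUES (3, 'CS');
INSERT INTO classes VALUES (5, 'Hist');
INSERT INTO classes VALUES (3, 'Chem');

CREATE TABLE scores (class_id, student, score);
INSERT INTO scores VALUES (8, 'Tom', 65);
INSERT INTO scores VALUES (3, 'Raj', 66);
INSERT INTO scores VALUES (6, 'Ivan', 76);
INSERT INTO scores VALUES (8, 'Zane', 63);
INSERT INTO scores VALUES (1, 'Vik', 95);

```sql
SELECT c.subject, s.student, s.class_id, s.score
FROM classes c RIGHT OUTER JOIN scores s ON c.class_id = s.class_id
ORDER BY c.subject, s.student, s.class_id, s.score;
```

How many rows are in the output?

RIGHT JOIN keeps every row from `scores`; unmatched rows get NULL for `classes`'s columns.
Matching on c.class_id = s.class_id.
Matched pairs: 2; unmatched s rows kept: 4.
Total: 2 matched + 4 padded = 6 rows.

6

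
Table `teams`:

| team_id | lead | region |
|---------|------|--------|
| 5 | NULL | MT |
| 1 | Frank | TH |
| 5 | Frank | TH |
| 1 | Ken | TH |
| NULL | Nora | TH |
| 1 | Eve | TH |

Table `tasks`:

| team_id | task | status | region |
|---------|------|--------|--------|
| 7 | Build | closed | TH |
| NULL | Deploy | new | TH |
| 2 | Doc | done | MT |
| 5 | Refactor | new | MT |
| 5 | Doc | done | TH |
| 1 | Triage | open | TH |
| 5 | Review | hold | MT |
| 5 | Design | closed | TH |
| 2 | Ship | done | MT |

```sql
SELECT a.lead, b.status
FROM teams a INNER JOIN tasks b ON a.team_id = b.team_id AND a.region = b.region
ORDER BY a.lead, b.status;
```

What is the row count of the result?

7

INNER JOIN keeps only pairs where the ON condition holds.
Matching on a.team_id = b.team_id AND a.region = b.region. A NULL in a compared column never satisfies the condition.
- a[0] team_id=5, region=MT → 2 match(es) in b → 2 row(s).
- a[1] team_id=1, region=TH → 1 match(es) in b → 1 row(s).
- a[2] team_id=5, region=TH → 2 match(es) in b → 2 row(s).
- a[3] team_id=1, region=TH → 1 match(es) in b → 1 row(s).
- a[4] team_id=NULL, region=TH → no match; dropped.
- a[5] team_id=1, region=TH → 1 match(es) in b → 1 row(s).
Total: 7 rows.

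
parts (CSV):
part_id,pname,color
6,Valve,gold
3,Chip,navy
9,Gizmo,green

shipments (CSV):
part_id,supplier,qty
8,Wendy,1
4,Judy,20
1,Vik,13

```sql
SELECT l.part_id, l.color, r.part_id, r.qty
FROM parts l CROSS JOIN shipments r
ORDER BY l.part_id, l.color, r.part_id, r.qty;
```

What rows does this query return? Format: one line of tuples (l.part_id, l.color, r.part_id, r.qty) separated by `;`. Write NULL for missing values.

CROSS JOIN pairs every row of `parts` with every row of `shipments`: 3 × 3 = 9 rows.

(3, navy, 1, 13); (3, navy, 4, 20); (3, navy, 8, 1); (6, gold, 1, 13); (6, gold, 4, 20); (6, gold, 8, 1); (9, green, 1, 13); (9, green, 4, 20); (9, green, 8, 1)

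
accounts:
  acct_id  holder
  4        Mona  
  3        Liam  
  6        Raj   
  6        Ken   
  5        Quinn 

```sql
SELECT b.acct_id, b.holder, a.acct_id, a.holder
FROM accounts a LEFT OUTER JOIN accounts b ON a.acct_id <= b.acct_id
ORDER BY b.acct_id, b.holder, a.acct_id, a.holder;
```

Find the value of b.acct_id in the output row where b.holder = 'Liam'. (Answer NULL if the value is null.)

3

LEFT JOIN keeps every row from `accounts a`; unmatched rows get NULL for `accounts b`'s columns.
Matching on a.acct_id <= b.acct_id.
Matched pairs: 16; unmatched a rows kept: 0.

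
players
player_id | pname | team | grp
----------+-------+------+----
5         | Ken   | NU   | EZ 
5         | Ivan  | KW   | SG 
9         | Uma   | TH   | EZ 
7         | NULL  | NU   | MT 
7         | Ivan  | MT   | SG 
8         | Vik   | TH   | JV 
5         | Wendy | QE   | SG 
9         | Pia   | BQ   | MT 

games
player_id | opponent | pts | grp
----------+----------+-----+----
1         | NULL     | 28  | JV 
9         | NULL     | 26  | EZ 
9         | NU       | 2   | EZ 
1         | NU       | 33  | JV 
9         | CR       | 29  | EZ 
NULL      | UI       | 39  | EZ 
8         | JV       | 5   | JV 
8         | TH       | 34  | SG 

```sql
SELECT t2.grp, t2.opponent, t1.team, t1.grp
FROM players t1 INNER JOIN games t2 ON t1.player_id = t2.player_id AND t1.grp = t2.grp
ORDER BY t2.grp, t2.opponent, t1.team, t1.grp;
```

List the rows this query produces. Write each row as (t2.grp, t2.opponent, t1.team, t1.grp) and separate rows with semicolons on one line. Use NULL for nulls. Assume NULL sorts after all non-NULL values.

(EZ, CR, TH, EZ); (EZ, NU, TH, EZ); (EZ, NULL, TH, EZ); (JV, JV, TH, JV)

INNER JOIN keeps only pairs where the ON condition holds.
Matching on t1.player_id = t2.player_id AND t1.grp = t2.grp. A NULL in a compared column never satisfies the condition.
- player_id=5, grp=EZ: no matching t2 row, dropped.
- player_id=5, grp=SG: no matching t2 row, dropped.
- player_id=9, grp=EZ: 3 matching t2 row(s), so 3 row(s) emitted.
- player_id=7, grp=MT: no matching t2 row, dropped.
- player_id=7, grp=SG: no matching t2 row, dropped.
- player_id=8, grp=JV: 1 matching t2 row(s), so 1 row(s) emitted.
- player_id=5, grp=SG: no matching t2 row, dropped.
- player_id=9, grp=MT: no matching t2 row, dropped.
After projecting and ordering:
t2.grp | t2.opponent | t1.team | t1.grp
EZ | CR | TH | EZ
EZ | NU | TH | EZ
EZ | NULL | TH | EZ
JV | JV | TH | JV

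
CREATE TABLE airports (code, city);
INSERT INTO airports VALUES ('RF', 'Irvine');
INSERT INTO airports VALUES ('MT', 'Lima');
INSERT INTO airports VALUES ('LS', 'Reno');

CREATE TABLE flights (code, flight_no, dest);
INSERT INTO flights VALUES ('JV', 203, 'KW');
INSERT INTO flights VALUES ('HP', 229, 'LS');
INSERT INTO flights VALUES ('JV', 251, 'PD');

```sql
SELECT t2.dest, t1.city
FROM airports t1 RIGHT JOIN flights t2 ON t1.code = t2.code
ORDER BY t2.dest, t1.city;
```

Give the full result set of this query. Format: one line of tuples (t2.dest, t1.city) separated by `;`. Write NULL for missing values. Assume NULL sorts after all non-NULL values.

(KW, NULL); (LS, NULL); (PD, NULL)

RIGHT JOIN keeps every row from `flights`; unmatched rows get NULL for `airports`'s columns.
Matching on t1.code = t2.code.
Matched pairs: 0; unmatched t2 rows kept: 3.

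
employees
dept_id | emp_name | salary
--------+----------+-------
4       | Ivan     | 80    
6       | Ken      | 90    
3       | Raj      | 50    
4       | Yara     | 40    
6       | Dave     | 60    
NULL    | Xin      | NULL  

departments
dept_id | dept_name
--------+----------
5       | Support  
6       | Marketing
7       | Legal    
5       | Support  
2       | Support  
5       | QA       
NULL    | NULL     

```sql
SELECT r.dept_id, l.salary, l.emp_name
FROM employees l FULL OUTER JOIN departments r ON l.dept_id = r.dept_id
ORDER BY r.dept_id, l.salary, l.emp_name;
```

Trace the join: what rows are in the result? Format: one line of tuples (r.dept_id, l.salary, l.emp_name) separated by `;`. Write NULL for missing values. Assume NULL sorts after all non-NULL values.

(2, NULL, NULL); (5, NULL, NULL); (5, NULL, NULL); (5, NULL, NULL); (6, 60, Dave); (6, 90, Ken); (7, NULL, NULL); (NULL, 40, Yara); (NULL, 50, Raj); (NULL, 80, Ivan); (NULL, NULL, Xin); (NULL, NULL, NULL)

FULL OUTER JOIN keeps every row from both sides; unmatched rows get NULL for the other side's columns.
Matching on l.dept_id = r.dept_id. A NULL in a compared column never satisfies the condition.
- dept_id=4: no r row matches, row kept with r columns NULL.
- dept_id=6: 1 matching r row(s), so 1 row(s) emitted.
- dept_id=3: no r row matches, row kept with r columns NULL.
- dept_id=4: no r row matches, row kept with r columns NULL.
- dept_id=6: 1 matching r row(s), so 1 row(s) emitted.
- dept_id=NULL: no r row matches, row kept with r columns NULL.
- 6 r row(s) had no l match → kept, l columns NULL.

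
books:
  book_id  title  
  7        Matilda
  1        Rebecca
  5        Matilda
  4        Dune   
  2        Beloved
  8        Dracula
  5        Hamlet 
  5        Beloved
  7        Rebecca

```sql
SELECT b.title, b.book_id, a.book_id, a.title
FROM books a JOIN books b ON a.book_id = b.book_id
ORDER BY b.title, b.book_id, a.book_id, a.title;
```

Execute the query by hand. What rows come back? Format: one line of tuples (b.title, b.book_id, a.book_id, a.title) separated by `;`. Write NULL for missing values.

INNER JOIN keeps only pairs where the ON condition holds.
Matching on a.book_id = b.book_id.
- a row (book_id=7): matches 2 b row(s) → 2 output row(s).
- a row (book_id=1): matches 1 b row(s) → 1 output row(s).
- a row (book_id=5): matches 3 b row(s) → 3 output row(s).
- a row (book_id=4): matches 1 b row(s) → 1 output row(s).
- a row (book_id=2): matches 1 b row(s) → 1 output row(s).
- a row (book_id=8): matches 1 b row(s) → 1 output row(s).
- a row (book_id=5): matches 3 b row(s) → 3 output row(s).
- a row (book_id=5): matches 3 b row(s) → 3 output row(s).
- a row (book_id=7): matches 2 b row(s) → 2 output row(s).

(Beloved, 2, 2, Beloved); (Beloved, 5, 5, Beloved); (Beloved, 5, 5, Hamlet); (Beloved, 5, 5, Matilda); (Dracula, 8, 8, Dracula); (Dune, 4, 4, Dune); (Hamlet, 5, 5, Beloved); (Hamlet, 5, 5, Hamlet); (Hamlet, 5, 5, Matilda); (Matilda, 5, 5, Beloved); (Matilda, 5, 5, Hamlet); (Matilda, 5, 5, Matilda); (Matilda, 7, 7, Matilda); (Matilda, 7, 7, Rebecca); (Rebecca, 1, 1, Rebecca); (Rebecca, 7, 7, Matilda); (Rebecca, 7, 7, Rebecca)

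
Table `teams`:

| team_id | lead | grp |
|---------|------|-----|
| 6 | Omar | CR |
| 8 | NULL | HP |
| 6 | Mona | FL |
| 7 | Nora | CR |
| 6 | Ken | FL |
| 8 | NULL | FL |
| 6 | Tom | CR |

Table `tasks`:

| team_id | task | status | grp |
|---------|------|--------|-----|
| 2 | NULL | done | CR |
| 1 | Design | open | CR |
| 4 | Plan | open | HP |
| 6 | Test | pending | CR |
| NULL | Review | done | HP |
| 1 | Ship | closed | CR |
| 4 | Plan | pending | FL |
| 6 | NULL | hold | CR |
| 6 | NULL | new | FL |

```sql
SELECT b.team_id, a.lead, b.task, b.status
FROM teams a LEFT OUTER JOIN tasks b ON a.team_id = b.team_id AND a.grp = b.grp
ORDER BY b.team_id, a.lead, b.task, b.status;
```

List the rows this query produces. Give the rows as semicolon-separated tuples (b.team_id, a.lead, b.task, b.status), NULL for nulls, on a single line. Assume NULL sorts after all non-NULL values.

(6, Ken, NULL, new); (6, Mona, NULL, new); (6, Omar, Test, pending); (6, Omar, NULL, hold); (6, Tom, Test, pending); (6, Tom, NULL, hold); (NULL, Nora, NULL, NULL); (NULL, NULL, NULL, NULL); (NULL, NULL, NULL, NULL)

LEFT JOIN keeps every row from `teams`; unmatched rows get NULL for `tasks`'s columns.
Matching on a.team_id = b.team_id AND a.grp = b.grp. A NULL in a compared column never satisfies the condition.
Matched pairs: 6; unmatched a rows kept: 3.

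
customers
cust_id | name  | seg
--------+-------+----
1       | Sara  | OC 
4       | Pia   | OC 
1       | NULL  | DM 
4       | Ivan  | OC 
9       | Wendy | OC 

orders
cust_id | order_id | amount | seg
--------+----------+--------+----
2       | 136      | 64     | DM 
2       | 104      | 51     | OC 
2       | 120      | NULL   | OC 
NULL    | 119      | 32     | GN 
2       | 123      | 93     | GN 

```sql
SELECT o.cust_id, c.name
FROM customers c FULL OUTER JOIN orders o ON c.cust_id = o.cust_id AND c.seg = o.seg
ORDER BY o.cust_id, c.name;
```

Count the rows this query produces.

FULL OUTER JOIN keeps every row from both sides; unmatched rows get NULL for the other side's columns.
Matching on c.cust_id = o.cust_id AND c.seg = o.seg. A NULL in a compared column never satisfies the condition.
Matched pairs: 0; unmatched c rows kept: 5; unmatched o rows kept: 5.
Total: 0 matched + 10 padded = 10 rows.

10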